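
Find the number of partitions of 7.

They are:
7
6,1
5,2
5,1,1
4,3
4,2,1
4,1,1,1
3,3,1
3,2,2
3,2,1,1
3,1,1,1,1
2,2,2,1
2,2,1,1,1
2,1,1,1,1,1
1,1,1,1,1,1,1

15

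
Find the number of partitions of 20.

627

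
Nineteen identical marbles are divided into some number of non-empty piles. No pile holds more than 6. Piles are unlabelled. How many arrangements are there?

235

Enumerating by decreasing first part gives 235 partitions in all.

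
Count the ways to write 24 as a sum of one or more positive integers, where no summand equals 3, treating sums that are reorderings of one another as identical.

783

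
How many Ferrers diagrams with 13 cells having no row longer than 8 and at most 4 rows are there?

There are too many to list fully; the first 12 (by largest part) are:
8+5
8+4+1
8+3+2
8+3+1+1
8+2+2+1
7+6
7+5+1
7+4+2
7+4+1+1
7+3+3
7+3+2+1
7+2+2+2
…and 16 more, for 28 total.

28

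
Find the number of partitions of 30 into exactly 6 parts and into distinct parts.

26

A partial list (first 12 by largest part):
15,5,4,3,2,1
14,6,4,3,2,1
13,7,4,3,2,1
13,6,5,3,2,1
12,8,4,3,2,1
12,7,5,3,2,1
12,6,5,4,2,1
11,9,4,3,2,1
11,8,5,3,2,1
11,7,6,3,2,1
11,7,5,4,2,1
11,6,5,4,3,1
…and 14 more, for 26 total.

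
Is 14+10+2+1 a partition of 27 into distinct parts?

Yes

The parts sum to 27, and the condition 'all summands are distinct' holds.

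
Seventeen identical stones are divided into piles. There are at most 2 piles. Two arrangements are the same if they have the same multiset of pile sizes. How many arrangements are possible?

The partitions of 17 that satisfy the conditions:
17
1, 16
2, 15
3, 14
4, 13
5, 12
6, 11
7, 10
8, 9
That's 9 in total.

9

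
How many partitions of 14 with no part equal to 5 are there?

105

Direct enumeration gives 105 partitions.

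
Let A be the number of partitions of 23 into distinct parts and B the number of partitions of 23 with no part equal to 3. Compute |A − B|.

Partitions of 23 into distinct parts: 104.
Partitions of 23 with no part equal to 3: 628.
|104 − 628| = 524.

524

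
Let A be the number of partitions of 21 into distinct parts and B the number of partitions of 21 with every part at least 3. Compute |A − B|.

16

Partitions of 21 into distinct parts: 76.
Partitions of 21 with every part at least 3: 60.
|76 − 60| = 16.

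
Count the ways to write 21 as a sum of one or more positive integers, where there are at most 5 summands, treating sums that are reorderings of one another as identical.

Enumerating by decreasing first part gives 221 partitions in all.

221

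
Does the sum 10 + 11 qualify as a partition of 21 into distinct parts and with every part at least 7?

Yes

The parts sum to 21, and the condition 'all summands are distinct' holds; the condition 'every summand is at least 7' holds.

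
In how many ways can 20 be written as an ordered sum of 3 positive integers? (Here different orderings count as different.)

By stars and bars with positive parts, the count is C(19,2) = 171.

171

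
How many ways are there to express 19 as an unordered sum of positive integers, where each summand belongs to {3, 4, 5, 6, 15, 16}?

Listing the qualifying partitions of 19:
16, 3
15, 4
6, 6, 4, 3
6, 5, 5, 3
6, 5, 4, 4
6, 4, 3, 3, 3
5, 5, 5, 4
5, 5, 3, 3, 3
5, 4, 4, 3, 3
4, 4, 4, 4, 3
4, 3, 3, 3, 3, 3

11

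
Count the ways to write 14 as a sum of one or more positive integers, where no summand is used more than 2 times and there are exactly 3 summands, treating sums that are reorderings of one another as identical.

16

Listing the qualifying partitions of 14:
12 + 1 + 1
11 + 2 + 1
10 + 3 + 1
10 + 2 + 2
9 + 4 + 1
9 + 3 + 2
8 + 5 + 1
8 + 4 + 2
8 + 3 + 3
7 + 6 + 1
7 + 5 + 2
7 + 4 + 3
6 + 6 + 2
6 + 5 + 3
6 + 4 + 4
5 + 5 + 4
Counting gives 16.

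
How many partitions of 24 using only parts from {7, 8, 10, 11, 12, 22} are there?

They are:
12,12
10,7,7
8,8,8
That's 3 in total.

3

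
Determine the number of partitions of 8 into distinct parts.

6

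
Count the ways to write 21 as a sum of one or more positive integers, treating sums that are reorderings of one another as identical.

Enumerating by decreasing first part gives 792 partitions in all.

792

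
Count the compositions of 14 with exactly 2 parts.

13

Place 1 bars in the 13 internal gaps of a row of 14 dots: C(13,1) = 13.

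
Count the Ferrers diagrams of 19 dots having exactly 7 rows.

65

There are too many to list fully; the first 12 (by largest part) are:
13,1,1,1,1,1,1
12,2,1,1,1,1,1
11,3,1,1,1,1,1
11,2,2,1,1,1,1
10,4,1,1,1,1,1
10,3,2,1,1,1,1
10,2,2,2,1,1,1
9,5,1,1,1,1,1
9,4,2,1,1,1,1
9,3,3,1,1,1,1
9,3,2,2,1,1,1
9,2,2,2,2,1,1
…and 53 more, for 65 total.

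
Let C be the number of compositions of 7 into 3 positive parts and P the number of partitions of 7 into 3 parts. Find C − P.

Compositions: C(6,2) = 15.
Partitions of 7 into exactly 3 parts: 4.
Difference: 15 − 4 = 11.

11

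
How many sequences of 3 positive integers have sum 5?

6

Equivalently, choose which 2 of the 4 gaps become plus signs: C(4,2) = 6.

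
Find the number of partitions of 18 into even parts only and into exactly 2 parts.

4

The partitions of 18 that satisfy the conditions:
16,2
14,4
12,6
10,8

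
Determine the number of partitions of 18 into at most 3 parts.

37

There are too many to list fully; the first 12 (by largest part) are:
18
17,1
16,2
16,1,1
15,3
15,2,1
14,4
14,3,1
14,2,2
13,5
13,4,1
13,3,2
…and 25 more, for 37 total.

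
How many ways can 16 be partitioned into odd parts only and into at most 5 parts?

13

Listing the qualifying partitions of 16:
1 + 15
3 + 13
1 + 1 + 1 + 13
5 + 11
1 + 1 + 3 + 11
7 + 9
1 + 1 + 5 + 9
1 + 3 + 3 + 9
1 + 1 + 7 + 7
1 + 3 + 5 + 7
3 + 3 + 3 + 7
1 + 5 + 5 + 5
3 + 3 + 5 + 5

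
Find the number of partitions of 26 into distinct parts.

Counting exhaustively, 165 partitions satisfy the conditions.

165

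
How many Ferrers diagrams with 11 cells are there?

There are too many to list fully; the first 12 (by largest part) are:
11
10+1
9+2
9+1+1
8+3
8+2+1
8+1+1+1
7+4
7+3+1
7+2+2
7+2+1+1
7+1+1+1+1
…and 44 more, for 56 total.

56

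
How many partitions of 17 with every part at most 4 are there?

A full systematic count gives 72.

72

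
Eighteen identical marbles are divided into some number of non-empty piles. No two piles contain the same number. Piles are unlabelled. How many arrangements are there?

A partial list (first 12 by largest part):
18
1,17
2,16
3,15
1,2,15
4,14
1,3,14
5,13
1,4,13
2,3,13
6,12
1,5,12
…and 34 more, for 46 total.

46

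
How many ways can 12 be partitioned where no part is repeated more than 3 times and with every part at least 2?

Listing the qualifying partitions of 12:
12
10, 2
9, 3
8, 4
8, 2, 2
7, 5
7, 3, 2
6, 6
6, 4, 2
6, 3, 3
6, 2, 2, 2
5, 5, 2
5, 4, 3
5, 3, 2, 2
4, 4, 4
4, 4, 2, 2
4, 3, 3, 2
3, 3, 2, 2, 2

18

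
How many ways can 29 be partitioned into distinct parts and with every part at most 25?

251

There are 251 such partitions.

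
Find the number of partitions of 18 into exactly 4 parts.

There are too many to list fully; the first 12 (by largest part) are:
1+1+1+15
1+1+2+14
1+1+3+13
1+2+2+13
1+1+4+12
1+2+3+12
2+2+2+12
1+1+5+11
1+2+4+11
1+3+3+11
2+2+3+11
1+1+6+10
…and 35 more, for 47 total.

47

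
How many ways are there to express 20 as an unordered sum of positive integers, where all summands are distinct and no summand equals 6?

A partial list (first 12 by largest part):
20
19+1
18+2
17+3
17+2+1
16+4
16+3+1
15+5
15+4+1
15+3+2
14+5+1
14+4+2
…and 35 more, for 47 total.

47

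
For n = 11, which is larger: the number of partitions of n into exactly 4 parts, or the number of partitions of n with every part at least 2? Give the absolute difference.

Partitions of 11 into exactly 4 parts: 11.
Partitions of 11 with every part at least 2: 14.
|11 − 14| = 3.

3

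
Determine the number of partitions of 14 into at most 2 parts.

Enumerating:
14
13,1
12,2
11,3
10,4
9,5
8,6
7,7

8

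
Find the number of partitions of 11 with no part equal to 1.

The partitions of 11 that satisfy the conditions:
11
9+2
8+3
7+4
7+2+2
6+5
6+3+2
5+4+2
5+3+3
5+2+2+2
4+4+3
4+3+2+2
3+3+3+2
3+2+2+2+2
Counting gives 14.

14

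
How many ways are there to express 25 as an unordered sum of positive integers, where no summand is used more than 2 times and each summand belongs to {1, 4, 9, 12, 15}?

They are:
15+9+1
15+4+4+1+1
12+12+1
12+9+4
Counting gives 4.

4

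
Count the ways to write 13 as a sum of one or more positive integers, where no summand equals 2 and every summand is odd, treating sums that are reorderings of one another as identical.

18

They are:
13
11 + 1 + 1
9 + 3 + 1
9 + 1 + 1 + 1 + 1
7 + 5 + 1
7 + 3 + 3
7 + 3 + 1 + 1 + 1
7 + 1 + 1 + 1 + 1 + 1 + 1
5 + 5 + 3
5 + 5 + 1 + 1 + 1
5 + 3 + 3 + 1 + 1
5 + 3 + 1 + 1 + 1 + 1 + 1
5 + 1 + 1 + 1 + 1 + 1 + 1 + 1 + 1
3 + 3 + 3 + 3 + 1
3 + 3 + 3 + 1 + 1 + 1 + 1
3 + 3 + 1 + 1 + 1 + 1 + 1 + 1 + 1
3 + 1 + 1 + 1 + 1 + 1 + 1 + 1 + 1 + 1 + 1
1 + 1 + 1 + 1 + 1 + 1 + 1 + 1 + 1 + 1 + 1 + 1 + 1
Counting gives 18.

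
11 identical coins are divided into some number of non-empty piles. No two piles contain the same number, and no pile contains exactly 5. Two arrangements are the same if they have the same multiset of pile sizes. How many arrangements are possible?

9

The partitions of 11 that satisfy the conditions:
11
10,1
9,2
8,3
8,2,1
7,4
7,3,1
6,4,1
6,3,2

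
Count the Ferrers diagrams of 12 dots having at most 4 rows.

There are too many to list fully; the first 12 (by largest part) are:
12
1+11
2+10
1+1+10
3+9
1+2+9
1+1+1+9
4+8
1+3+8
2+2+8
1+1+2+8
5+7
…and 22 more, for 34 total.

34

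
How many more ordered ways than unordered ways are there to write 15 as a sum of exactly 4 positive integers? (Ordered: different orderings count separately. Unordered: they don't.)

337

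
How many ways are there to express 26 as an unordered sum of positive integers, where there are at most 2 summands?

Enumerating:
26
25 + 1
24 + 2
23 + 3
22 + 4
21 + 5
20 + 6
19 + 7
18 + 8
17 + 9
16 + 10
15 + 11
14 + 12
13 + 13

14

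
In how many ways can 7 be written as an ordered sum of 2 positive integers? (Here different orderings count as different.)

6

A composition of 7 into 2 positive parts is chosen by placing 1 dividers among the 6 gaps between 7 units: C(6,1) = 6.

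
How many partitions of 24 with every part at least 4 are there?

50

A partial list (first 12 by largest part):
24
20,4
19,5
18,6
17,7
16,8
16,4,4
15,9
15,5,4
14,10
14,6,4
14,5,5
…and 38 more, for 50 total.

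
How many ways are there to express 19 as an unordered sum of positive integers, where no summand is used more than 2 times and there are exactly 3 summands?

There are too many to list fully; the first 12 (by largest part) are:
1+1+17
1+2+16
1+3+15
2+2+15
1+4+14
2+3+14
1+5+13
2+4+13
3+3+13
1+6+12
2+5+12
3+4+12
…and 18 more, for 30 total.

30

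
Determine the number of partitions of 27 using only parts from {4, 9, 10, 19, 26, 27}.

Listing the qualifying partitions of 27:
27
19,4,4
10,9,4,4
9,9,9
That's 4 in total.

4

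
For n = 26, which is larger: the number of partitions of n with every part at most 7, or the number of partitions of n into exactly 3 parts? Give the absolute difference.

Partitions of 26 with every part at most 7: 1009.
Partitions of 26 into exactly 3 parts: 56.
|1009 − 56| = 953.

953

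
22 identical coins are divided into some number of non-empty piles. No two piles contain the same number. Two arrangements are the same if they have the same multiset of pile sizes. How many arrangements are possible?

89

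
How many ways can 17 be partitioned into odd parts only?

38

A partial list (first 12 by largest part):
17
15,1,1
13,3,1
13,1,1,1,1
11,5,1
11,3,3
11,3,1,1,1
11,1,1,1,1,1,1
9,7,1
9,5,3
9,5,1,1,1
9,3,3,1,1
…and 26 more, for 38 total.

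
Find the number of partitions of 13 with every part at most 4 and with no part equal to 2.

They are:
1+4+4+4
1+1+3+4+4
1+1+1+1+1+4+4
3+3+3+4
1+1+1+3+3+4
1+1+1+1+1+1+3+4
1+1+1+1+1+1+1+1+1+4
1+3+3+3+3
1+1+1+1+3+3+3
1+1+1+1+1+1+1+3+3
1+1+1+1+1+1+1+1+1+1+3
1+1+1+1+1+1+1+1+1+1+1+1+1
That's 12 in total.

12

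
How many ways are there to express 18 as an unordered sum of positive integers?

There are 385 such partitions.

385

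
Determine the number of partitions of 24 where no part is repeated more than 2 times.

431

A full systematic count gives 431.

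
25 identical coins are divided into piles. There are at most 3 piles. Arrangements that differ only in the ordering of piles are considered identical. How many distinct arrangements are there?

65

There are too many to list fully; the first 12 (by largest part) are:
25
24, 1
23, 2
23, 1, 1
22, 3
22, 2, 1
21, 4
21, 3, 1
21, 2, 2
20, 5
20, 4, 1
20, 3, 2
…and 53 more, for 65 total.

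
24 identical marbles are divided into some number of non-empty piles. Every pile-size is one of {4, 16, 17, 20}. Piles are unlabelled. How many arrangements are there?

They are:
20 + 4
16 + 4 + 4
4 + 4 + 4 + 4 + 4 + 4
Counting gives 3.

3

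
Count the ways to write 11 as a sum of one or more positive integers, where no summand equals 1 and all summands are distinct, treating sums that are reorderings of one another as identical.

Enumerating:
11
9, 2
8, 3
7, 4
6, 5
6, 3, 2
5, 4, 2
That's 7 in total.

7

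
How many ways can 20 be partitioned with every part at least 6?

8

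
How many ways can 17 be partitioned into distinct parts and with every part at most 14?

There are too many to list fully; the first 12 (by largest part) are:
14 + 3
14 + 2 + 1
13 + 4
13 + 3 + 1
12 + 5
12 + 4 + 1
12 + 3 + 2
11 + 6
11 + 5 + 1
11 + 4 + 2
11 + 3 + 2 + 1
10 + 7
…and 23 more, for 35 total.

35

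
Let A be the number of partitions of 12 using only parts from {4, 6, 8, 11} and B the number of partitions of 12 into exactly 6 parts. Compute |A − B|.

8

Partitions of 12 using only parts from {4, 6, 8, 11}: 3.
Partitions of 12 into exactly 6 parts: 11.
|3 − 11| = 8.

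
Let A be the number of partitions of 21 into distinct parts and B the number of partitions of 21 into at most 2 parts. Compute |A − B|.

Partitions of 21 into distinct parts: 76.
Partitions of 21 into at most 2 parts: 11.
|76 − 11| = 65.

65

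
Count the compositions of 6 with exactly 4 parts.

10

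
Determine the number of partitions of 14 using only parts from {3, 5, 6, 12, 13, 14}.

3

The partitions of 14 that satisfy the conditions:
14
6 + 5 + 3
5 + 3 + 3 + 3
That's 3 in total.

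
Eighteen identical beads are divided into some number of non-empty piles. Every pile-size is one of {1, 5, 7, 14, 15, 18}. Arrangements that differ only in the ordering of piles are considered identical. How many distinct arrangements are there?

11

The partitions of 18 that satisfy the conditions:
18
15,1,1,1
14,1,1,1,1
7,7,1,1,1,1
7,5,5,1
7,5,1,1,1,1,1,1
7,1,1,1,1,1,1,1,1,1,1,1
5,5,5,1,1,1
5,5,1,1,1,1,1,1,1,1
5,1,1,1,1,1,1,1,1,1,1,1,1,1
1,1,1,1,1,1,1,1,1,1,1,1,1,1,1,1,1,1
That's 11 in total.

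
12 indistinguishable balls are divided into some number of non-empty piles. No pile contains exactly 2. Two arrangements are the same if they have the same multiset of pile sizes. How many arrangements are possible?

There are too many to list fully; the first 12 (by largest part) are:
12
11, 1
10, 1, 1
9, 3
9, 1, 1, 1
8, 4
8, 3, 1
8, 1, 1, 1, 1
7, 5
7, 4, 1
7, 3, 1, 1
7, 1, 1, 1, 1, 1
…and 23 more, for 35 total.

35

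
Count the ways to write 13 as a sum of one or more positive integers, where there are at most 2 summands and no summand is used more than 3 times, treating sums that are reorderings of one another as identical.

Enumerating:
13
1+12
2+11
3+10
4+9
5+8
6+7

7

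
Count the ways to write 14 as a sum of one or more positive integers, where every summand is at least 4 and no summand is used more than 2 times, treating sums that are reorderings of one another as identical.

The partitions of 14 that satisfy the conditions:
14
10+4
9+5
8+6
7+7
6+4+4
5+5+4
That's 7 in total.

7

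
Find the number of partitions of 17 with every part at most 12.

Systematic enumeration (by largest part, then next-largest, …) yields 285.

285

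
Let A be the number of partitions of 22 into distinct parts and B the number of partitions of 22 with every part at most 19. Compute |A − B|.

Partitions of 22 into distinct parts: 89.
Partitions of 22 with every part at most 19: 998.
|89 − 998| = 909.

909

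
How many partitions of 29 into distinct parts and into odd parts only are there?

Enumerating:
29
25 + 3 + 1
23 + 5 + 1
21 + 7 + 1
21 + 5 + 3
19 + 9 + 1
19 + 7 + 3
17 + 11 + 1
17 + 9 + 3
17 + 7 + 5
15 + 13 + 1
15 + 11 + 3
15 + 9 + 5
13 + 11 + 5
13 + 9 + 7
13 + 7 + 5 + 3 + 1
11 + 9 + 5 + 3 + 1

17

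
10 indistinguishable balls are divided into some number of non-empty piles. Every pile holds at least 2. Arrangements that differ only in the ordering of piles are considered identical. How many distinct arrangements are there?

Listing the qualifying partitions of 10:
10
8,2
7,3
6,4
6,2,2
5,5
5,3,2
4,4,2
4,3,3
4,2,2,2
3,3,2,2
2,2,2,2,2
Counting gives 12.

12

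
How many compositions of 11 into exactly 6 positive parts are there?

252

By stars and bars with positive parts, the count is C(10,5) = 252.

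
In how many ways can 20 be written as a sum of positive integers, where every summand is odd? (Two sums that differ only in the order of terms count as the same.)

64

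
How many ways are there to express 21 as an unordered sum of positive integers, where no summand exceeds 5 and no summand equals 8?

There are 221 such partitions.

221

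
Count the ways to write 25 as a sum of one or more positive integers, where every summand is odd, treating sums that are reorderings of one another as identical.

142

There are 142 such partitions.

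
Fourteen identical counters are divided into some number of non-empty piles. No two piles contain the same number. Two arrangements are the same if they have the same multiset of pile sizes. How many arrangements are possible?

22

The partitions of 14 that satisfy the conditions:
14
13+1
12+2
11+3
11+2+1
10+4
10+3+1
9+5
9+4+1
9+3+2
8+6
8+5+1
8+4+2
8+3+2+1
7+6+1
7+5+2
7+4+3
7+4+2+1
6+5+3
6+5+2+1
6+4+3+1
5+4+3+2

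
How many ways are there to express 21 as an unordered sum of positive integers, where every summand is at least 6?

9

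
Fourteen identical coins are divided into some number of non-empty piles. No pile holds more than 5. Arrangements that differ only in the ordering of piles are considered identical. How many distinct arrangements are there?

70

There are too many to list fully; the first 12 (by largest part) are:
5,5,4
5,5,3,1
5,5,2,2
5,5,2,1,1
5,5,1,1,1,1
5,4,4,1
5,4,3,2
5,4,3,1,1
5,4,2,2,1
5,4,2,1,1,1
5,4,1,1,1,1,1
5,3,3,3
…and 58 more, for 70 total.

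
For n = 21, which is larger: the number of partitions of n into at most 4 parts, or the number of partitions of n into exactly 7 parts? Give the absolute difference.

15

Partitions of 21 into at most 4 parts: 120.
Partitions of 21 into exactly 7 parts: 105.
|120 − 105| = 15.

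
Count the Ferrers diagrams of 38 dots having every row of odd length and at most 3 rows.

10

Listing the qualifying partitions of 38:
1, 37
3, 35
5, 33
7, 31
9, 29
11, 27
13, 25
15, 23
17, 21
19, 19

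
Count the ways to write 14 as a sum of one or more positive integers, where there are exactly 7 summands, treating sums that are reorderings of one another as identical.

Enumerating:
1, 1, 1, 1, 1, 1, 8
1, 1, 1, 1, 1, 2, 7
1, 1, 1, 1, 1, 3, 6
1, 1, 1, 1, 2, 2, 6
1, 1, 1, 1, 1, 4, 5
1, 1, 1, 1, 2, 3, 5
1, 1, 1, 2, 2, 2, 5
1, 1, 1, 1, 2, 4, 4
1, 1, 1, 1, 3, 3, 4
1, 1, 1, 2, 2, 3, 4
1, 1, 2, 2, 2, 2, 4
1, 1, 1, 2, 3, 3, 3
1, 1, 2, 2, 2, 3, 3
1, 2, 2, 2, 2, 2, 3
2, 2, 2, 2, 2, 2, 2
That's 15 in total.

15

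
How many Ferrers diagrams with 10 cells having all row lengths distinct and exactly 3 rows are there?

Listing the qualifying partitions of 10:
1,2,7
1,3,6
1,4,5
2,3,5
Counting gives 4.

4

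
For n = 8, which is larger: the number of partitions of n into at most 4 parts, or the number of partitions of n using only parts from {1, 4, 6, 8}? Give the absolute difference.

Partitions of 8 into at most 4 parts: 15.
Partitions of 8 using only parts from {1, 4, 6, 8}: 5.
|15 − 5| = 10.

10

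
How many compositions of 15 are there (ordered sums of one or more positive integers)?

There are 14 gaps and each independently is a cut or not, giving 2^14 = 16384.

16384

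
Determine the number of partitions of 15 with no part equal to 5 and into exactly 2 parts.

6

Enumerating:
14,1
13,2
12,3
11,4
9,6
8,7
Counting gives 6.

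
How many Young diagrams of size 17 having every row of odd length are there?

There are too many to list fully; the first 12 (by largest part) are:
17
15+1+1
13+3+1
13+1+1+1+1
11+5+1
11+3+3
11+3+1+1+1
11+1+1+1+1+1+1
9+7+1
9+5+3
9+5+1+1+1
9+3+3+1+1
…and 26 more, for 38 total.

38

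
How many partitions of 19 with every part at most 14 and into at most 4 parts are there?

83

Systematic enumeration (by largest part, then next-largest, …) yields 83.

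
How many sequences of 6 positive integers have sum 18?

6188

Equivalently, choose which 5 of the 17 gaps become plus signs: C(17,5) = 6188.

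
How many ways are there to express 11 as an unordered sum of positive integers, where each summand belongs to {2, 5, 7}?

Enumerating:
7 + 2 + 2
5 + 2 + 2 + 2
That's 2 in total.

2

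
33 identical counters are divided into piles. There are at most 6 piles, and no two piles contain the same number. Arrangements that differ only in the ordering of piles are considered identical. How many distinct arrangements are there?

441

Systematic enumeration (by largest part, then next-largest, …) yields 441.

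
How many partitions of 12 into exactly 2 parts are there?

6

The partitions of 12 that satisfy the conditions:
11 + 1
10 + 2
9 + 3
8 + 4
7 + 5
6 + 6
Counting gives 6.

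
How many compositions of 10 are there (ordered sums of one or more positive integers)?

512

Each of the 9 gaps between 10 units is either a break or not: 2^9 = 512.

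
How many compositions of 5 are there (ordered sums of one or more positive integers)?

The number of compositions of n is 2^(n−1); here 2^4 = 16.

16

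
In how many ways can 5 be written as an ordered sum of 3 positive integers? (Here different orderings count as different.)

6

By stars and bars with positive parts, the count is C(4,2) = 6.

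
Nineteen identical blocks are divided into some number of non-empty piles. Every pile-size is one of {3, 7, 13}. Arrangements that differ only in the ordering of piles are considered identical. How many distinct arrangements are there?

They are:
13+3+3
7+3+3+3+3

2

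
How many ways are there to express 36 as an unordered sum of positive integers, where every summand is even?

385

There are 385 such partitions.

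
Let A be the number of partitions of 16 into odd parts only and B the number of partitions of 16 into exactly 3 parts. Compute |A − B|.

11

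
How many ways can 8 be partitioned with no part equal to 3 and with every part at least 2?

Listing the qualifying partitions of 8:
8
6, 2
4, 4
4, 2, 2
2, 2, 2, 2

5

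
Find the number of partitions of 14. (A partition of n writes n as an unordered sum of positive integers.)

135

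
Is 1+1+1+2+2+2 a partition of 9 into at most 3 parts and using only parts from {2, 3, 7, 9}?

No

The parts sum to 9, and the condition 'there are at most 3 summands' is violated.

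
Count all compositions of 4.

Each of the 3 gaps between 4 units is either a break or not: 2^3 = 8.

8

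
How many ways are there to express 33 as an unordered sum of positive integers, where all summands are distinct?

Direct enumeration gives 448 partitions.

448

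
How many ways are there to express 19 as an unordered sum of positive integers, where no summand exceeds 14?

A full systematic count gives 478.

478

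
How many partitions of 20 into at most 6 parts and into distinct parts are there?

64

A partial list (first 12 by largest part):
20
19,1
18,2
17,3
17,2,1
16,4
16,3,1
15,5
15,4,1
15,3,2
14,6
14,5,1
…and 52 more, for 64 total.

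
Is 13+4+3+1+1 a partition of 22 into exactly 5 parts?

Yes

The parts sum to 22, and the condition 'there are exactly 5 summands' holds.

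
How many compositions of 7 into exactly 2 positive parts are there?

By stars and bars with positive parts, the count is C(6,1) = 6.

6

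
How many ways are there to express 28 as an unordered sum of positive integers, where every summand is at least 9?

8

They are:
28
9 + 19
10 + 18
11 + 17
12 + 16
13 + 15
14 + 14
9 + 9 + 10
Counting gives 8.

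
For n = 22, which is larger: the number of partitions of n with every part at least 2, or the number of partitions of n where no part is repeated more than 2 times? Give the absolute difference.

Partitions of 22 with every part at least 2: 210.
Partitions of 22 where no part is repeated more than 2 times: 297.
|210 − 297| = 87.

87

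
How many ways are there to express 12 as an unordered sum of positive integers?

There are 77 such partitions.

77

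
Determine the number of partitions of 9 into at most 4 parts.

Listing the qualifying partitions of 9:
9
8,1
7,2
7,1,1
6,3
6,2,1
6,1,1,1
5,4
5,3,1
5,2,2
5,2,1,1
4,4,1
4,3,2
4,3,1,1
4,2,2,1
3,3,3
3,3,2,1
3,2,2,2
That's 18 in total.

18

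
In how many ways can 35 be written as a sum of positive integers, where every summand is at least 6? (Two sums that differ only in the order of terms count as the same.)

80

A full systematic count gives 80.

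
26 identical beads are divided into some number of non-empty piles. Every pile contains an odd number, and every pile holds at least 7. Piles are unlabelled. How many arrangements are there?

4

Enumerating:
19+7
17+9
15+11
13+13
That's 4 in total.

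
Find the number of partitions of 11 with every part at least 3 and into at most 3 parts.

The partitions of 11 that satisfy the conditions:
11
3, 8
4, 7
5, 6
3, 3, 5
3, 4, 4
Counting gives 6.

6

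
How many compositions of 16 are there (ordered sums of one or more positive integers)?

32768

There are 15 gaps and each independently is a cut or not, giving 2^15 = 32768.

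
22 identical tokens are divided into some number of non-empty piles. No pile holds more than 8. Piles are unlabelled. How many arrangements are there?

638

Counting exhaustively, 638 partitions satisfy the conditions.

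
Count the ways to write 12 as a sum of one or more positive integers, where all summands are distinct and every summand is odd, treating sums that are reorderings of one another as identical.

The partitions of 12 that satisfy the conditions:
1 + 11
3 + 9
5 + 7

3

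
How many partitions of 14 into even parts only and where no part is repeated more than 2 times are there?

They are:
14
12 + 2
10 + 4
10 + 2 + 2
8 + 6
8 + 4 + 2
6 + 6 + 2
6 + 4 + 4
6 + 4 + 2 + 2
That's 9 in total.

9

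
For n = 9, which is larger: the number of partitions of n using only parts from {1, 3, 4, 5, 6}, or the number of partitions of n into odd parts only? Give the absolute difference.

4

Partitions of 9 using only parts from {1, 3, 4, 5, 6}: 12.
Partitions of 9 into odd parts only: 8.
|12 − 8| = 4.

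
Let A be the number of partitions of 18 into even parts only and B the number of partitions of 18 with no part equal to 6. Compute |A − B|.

Partitions of 18 into even parts only: 30.
Partitions of 18 with no part equal to 6: 308.
|30 − 308| = 278.

278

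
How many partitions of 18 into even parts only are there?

30

There are too many to list fully; the first 12 (by largest part) are:
18
2+16
4+14
2+2+14
6+12
2+4+12
2+2+2+12
8+10
2+6+10
4+4+10
2+2+4+10
2+2+2+2+10
…and 18 more, for 30 total.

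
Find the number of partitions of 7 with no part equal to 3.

Listing the qualifying partitions of 7:
7
6,1
5,2
5,1,1
4,2,1
4,1,1,1
2,2,2,1
2,2,1,1,1
2,1,1,1,1,1
1,1,1,1,1,1,1
Counting gives 10.

10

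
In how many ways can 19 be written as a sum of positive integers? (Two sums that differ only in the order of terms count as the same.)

490

Counting exhaustively, 490 partitions satisfy the conditions.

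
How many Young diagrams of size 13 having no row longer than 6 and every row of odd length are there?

10

The partitions of 13 that satisfy the conditions:
5+5+3
5+5+1+1+1
5+3+3+1+1
5+3+1+1+1+1+1
5+1+1+1+1+1+1+1+1
3+3+3+3+1
3+3+3+1+1+1+1
3+3+1+1+1+1+1+1+1
3+1+1+1+1+1+1+1+1+1+1
1+1+1+1+1+1+1+1+1+1+1+1+1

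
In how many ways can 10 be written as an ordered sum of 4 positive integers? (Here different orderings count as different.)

A composition of 10 into 4 positive parts is chosen by placing 3 dividers among the 9 gaps between 10 units: C(9,3) = 84.

84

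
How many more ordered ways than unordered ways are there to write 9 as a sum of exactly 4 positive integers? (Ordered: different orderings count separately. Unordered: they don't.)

50

Ordered (compositions into 4 parts): C(8,3) = 56.
Partitions of 9 into exactly 4 parts: 6.
Difference: 56 − 6 = 50.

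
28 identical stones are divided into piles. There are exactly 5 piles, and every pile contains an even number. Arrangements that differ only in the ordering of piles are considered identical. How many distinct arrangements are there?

The partitions of 28 that satisfy the conditions:
2,2,2,2,20
2,2,2,4,18
2,2,2,6,16
2,2,4,4,16
2,2,2,8,14
2,2,4,6,14
2,4,4,4,14
2,2,2,10,12
2,2,4,8,12
2,2,6,6,12
2,4,4,6,12
4,4,4,4,12
2,2,4,10,10
2,2,6,8,10
2,4,4,8,10
2,4,6,6,10
4,4,4,6,10
2,2,8,8,8
2,4,6,8,8
4,4,4,8,8
2,6,6,6,8
4,4,6,6,8
4,6,6,6,6
That's 23 in total.

23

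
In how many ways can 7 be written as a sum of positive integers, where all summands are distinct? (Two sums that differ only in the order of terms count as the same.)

5

Listing the qualifying partitions of 7:
7
6+1
5+2
4+3
4+2+1
Counting gives 5.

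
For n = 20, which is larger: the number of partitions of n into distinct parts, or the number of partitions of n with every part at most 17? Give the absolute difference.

559

Partitions of 20 into distinct parts: 64.
Partitions of 20 with every part at most 17: 623.
|64 − 623| = 559.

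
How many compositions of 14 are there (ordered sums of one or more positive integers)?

8192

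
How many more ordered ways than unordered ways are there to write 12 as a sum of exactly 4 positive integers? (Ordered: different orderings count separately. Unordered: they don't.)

150

Compositions: C(11,3) = 165.
Partitions of 12 into exactly 4 parts: 15.
Difference: 165 − 15 = 150.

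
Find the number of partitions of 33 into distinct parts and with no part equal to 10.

There are 360 such partitions.

360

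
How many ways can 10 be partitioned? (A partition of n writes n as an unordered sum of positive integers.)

42

There are too many to list fully; the first 12 (by largest part) are:
10
9+1
8+2
8+1+1
7+3
7+2+1
7+1+1+1
6+4
6+3+1
6+2+2
6+2+1+1
6+1+1+1+1
…and 30 more, for 42 total.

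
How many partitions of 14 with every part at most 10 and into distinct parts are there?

17

They are:
10+4
10+3+1
9+5
9+4+1
9+3+2
8+6
8+5+1
8+4+2
8+3+2+1
7+6+1
7+5+2
7+4+3
7+4+2+1
6+5+3
6+5+2+1
6+4+3+1
5+4+3+2
That's 17 in total.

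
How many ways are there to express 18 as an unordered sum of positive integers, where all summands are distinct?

A partial list (first 12 by largest part):
18
17, 1
16, 2
15, 3
15, 2, 1
14, 4
14, 3, 1
13, 5
13, 4, 1
13, 3, 2
12, 6
12, 5, 1
…and 34 more, for 46 total.

46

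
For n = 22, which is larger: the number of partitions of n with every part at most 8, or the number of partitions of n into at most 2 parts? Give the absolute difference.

626

Partitions of 22 with every part at most 8: 638.
Partitions of 22 into at most 2 parts: 12.
|638 − 12| = 626.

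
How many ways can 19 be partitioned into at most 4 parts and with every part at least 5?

10

Listing the qualifying partitions of 19:
19
14,5
13,6
12,7
11,8
10,9
9,5,5
8,6,5
7,7,5
7,6,6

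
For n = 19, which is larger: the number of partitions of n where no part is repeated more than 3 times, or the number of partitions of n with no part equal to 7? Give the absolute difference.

Partitions of 19 where no part is repeated more than 3 times: 258.
Partitions of 19 with no part equal to 7: 413.
|258 − 413| = 155.

155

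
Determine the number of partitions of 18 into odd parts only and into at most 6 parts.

27

There are too many to list fully; the first 12 (by largest part) are:
17, 1
15, 3
15, 1, 1, 1
13, 5
13, 3, 1, 1
13, 1, 1, 1, 1, 1
11, 7
11, 5, 1, 1
11, 3, 3, 1
11, 3, 1, 1, 1, 1
9, 9
9, 7, 1, 1
…and 15 more, for 27 total.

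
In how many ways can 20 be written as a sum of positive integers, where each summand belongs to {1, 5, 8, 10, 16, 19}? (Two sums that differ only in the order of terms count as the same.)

16

Enumerating:
19, 1
16, 1, 1, 1, 1
10, 10
10, 8, 1, 1
10, 5, 5
10, 5, 1, 1, 1, 1, 1
10, 1, 1, 1, 1, 1, 1, 1, 1, 1, 1
8, 8, 1, 1, 1, 1
8, 5, 5, 1, 1
8, 5, 1, 1, 1, 1, 1, 1, 1
8, 1, 1, 1, 1, 1, 1, 1, 1, 1, 1, 1, 1
5, 5, 5, 5
5, 5, 5, 1, 1, 1, 1, 1
5, 5, 1, 1, 1, 1, 1, 1, 1, 1, 1, 1
5, 1, 1, 1, 1, 1, 1, 1, 1, 1, 1, 1, 1, 1, 1, 1
1, 1, 1, 1, 1, 1, 1, 1, 1, 1, 1, 1, 1, 1, 1, 1, 1, 1, 1, 1
Counting gives 16.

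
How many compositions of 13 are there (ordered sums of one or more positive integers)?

4096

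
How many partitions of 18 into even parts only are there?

There are too many to list fully; the first 12 (by largest part) are:
18
2,16
4,14
2,2,14
6,12
2,4,12
2,2,2,12
8,10
2,6,10
4,4,10
2,2,4,10
2,2,2,2,10
…and 18 more, for 30 total.

30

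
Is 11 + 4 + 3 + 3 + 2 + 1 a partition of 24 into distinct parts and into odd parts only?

No

The parts sum to 24, and the condition 'all summands are distinct' is violated.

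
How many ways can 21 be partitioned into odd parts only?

76

A full systematic count gives 76.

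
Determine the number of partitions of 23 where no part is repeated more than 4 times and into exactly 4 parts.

Systematic enumeration (by largest part, then next-largest, …) yields 94.

94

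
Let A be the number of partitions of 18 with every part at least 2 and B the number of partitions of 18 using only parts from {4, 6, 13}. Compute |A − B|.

86

Partitions of 18 with every part at least 2: 88.
Partitions of 18 using only parts from {4, 6, 13}: 2.
|88 − 2| = 86.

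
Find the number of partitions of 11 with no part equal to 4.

41

A partial list (first 12 by largest part):
11
1+10
2+9
1+1+9
3+8
1+2+8
1+1+1+8
1+3+7
2+2+7
1+1+2+7
1+1+1+1+7
5+6
…and 29 more, for 41 total.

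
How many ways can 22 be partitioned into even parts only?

56

A partial list (first 12 by largest part):
22
20, 2
18, 4
18, 2, 2
16, 6
16, 4, 2
16, 2, 2, 2
14, 8
14, 6, 2
14, 4, 4
14, 4, 2, 2
14, 2, 2, 2, 2
…and 44 more, for 56 total.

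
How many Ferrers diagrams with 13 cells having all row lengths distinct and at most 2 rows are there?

7

The partitions of 13 that satisfy the conditions:
13
12 + 1
11 + 2
10 + 3
9 + 4
8 + 5
7 + 6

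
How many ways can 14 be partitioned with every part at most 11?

131

Systematic enumeration (by largest part, then next-largest, …) yields 131.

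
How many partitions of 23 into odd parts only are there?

104

Counting exhaustively, 104 partitions satisfy the conditions.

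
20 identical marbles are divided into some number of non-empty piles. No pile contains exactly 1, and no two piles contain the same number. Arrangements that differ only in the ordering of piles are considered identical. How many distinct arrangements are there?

A partial list (first 12 by largest part):
20
2,18
3,17
4,16
5,15
2,3,15
6,14
2,4,14
7,13
2,5,13
3,4,13
8,12
…and 23 more, for 35 total.

35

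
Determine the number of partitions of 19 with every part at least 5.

10

Listing the qualifying partitions of 19:
19
5,14
6,13
7,12
8,11
9,10
5,5,9
5,6,8
5,7,7
6,6,7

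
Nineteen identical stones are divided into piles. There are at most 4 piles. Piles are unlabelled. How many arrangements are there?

A full systematic count gives 94.

94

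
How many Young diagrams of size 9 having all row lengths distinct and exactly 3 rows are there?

3

Listing the qualifying partitions of 9:
6,2,1
5,3,1
4,3,2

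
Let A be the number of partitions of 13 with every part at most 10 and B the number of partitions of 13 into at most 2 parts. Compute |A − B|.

Partitions of 13 with every part at most 10: 97.
Partitions of 13 into at most 2 parts: 7.
|97 − 7| = 90.

90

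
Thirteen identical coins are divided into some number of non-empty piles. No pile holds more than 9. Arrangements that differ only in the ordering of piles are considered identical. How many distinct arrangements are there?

Direct enumeration gives 94 partitions.

94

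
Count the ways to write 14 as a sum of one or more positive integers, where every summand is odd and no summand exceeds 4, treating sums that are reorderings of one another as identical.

5

Enumerating:
1+1+3+3+3+3
1+1+1+1+1+3+3+3
1+1+1+1+1+1+1+1+3+3
1+1+1+1+1+1+1+1+1+1+1+3
1+1+1+1+1+1+1+1+1+1+1+1+1+1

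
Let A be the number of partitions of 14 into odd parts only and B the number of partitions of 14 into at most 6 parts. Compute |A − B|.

Partitions of 14 into odd parts only: 22.
Partitions of 14 into at most 6 parts: 90.
|22 − 90| = 68.

68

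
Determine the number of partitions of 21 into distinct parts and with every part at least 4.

15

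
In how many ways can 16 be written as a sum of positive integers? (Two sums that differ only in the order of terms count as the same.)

231

Direct enumeration gives 231 partitions.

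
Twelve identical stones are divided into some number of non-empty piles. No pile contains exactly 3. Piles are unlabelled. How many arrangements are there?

A partial list (first 12 by largest part):
12
11, 1
10, 2
10, 1, 1
9, 2, 1
9, 1, 1, 1
8, 4
8, 2, 2
8, 2, 1, 1
8, 1, 1, 1, 1
7, 5
7, 4, 1
…and 35 more, for 47 total.

47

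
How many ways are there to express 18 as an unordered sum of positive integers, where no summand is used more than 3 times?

Systematic enumeration (by largest part, then next-largest, …) yields 208.

208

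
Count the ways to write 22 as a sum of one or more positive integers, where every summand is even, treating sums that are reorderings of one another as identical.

A partial list (first 12 by largest part):
22
2+20
4+18
2+2+18
6+16
2+4+16
2+2+2+16
8+14
2+6+14
4+4+14
2+2+4+14
2+2+2+2+14
…and 44 more, for 56 total.

56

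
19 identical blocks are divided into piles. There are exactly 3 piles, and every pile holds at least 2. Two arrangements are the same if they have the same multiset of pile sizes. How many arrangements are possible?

21

Listing the qualifying partitions of 19:
15, 2, 2
14, 3, 2
13, 4, 2
13, 3, 3
12, 5, 2
12, 4, 3
11, 6, 2
11, 5, 3
11, 4, 4
10, 7, 2
10, 6, 3
10, 5, 4
9, 8, 2
9, 7, 3
9, 6, 4
9, 5, 5
8, 8, 3
8, 7, 4
8, 6, 5
7, 7, 5
7, 6, 6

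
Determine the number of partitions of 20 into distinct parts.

64

There are too many to list fully; the first 12 (by largest part) are:
20
19 + 1
18 + 2
17 + 3
17 + 2 + 1
16 + 4
16 + 3 + 1
15 + 5
15 + 4 + 1
15 + 3 + 2
14 + 6
14 + 5 + 1
…and 52 more, for 64 total.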